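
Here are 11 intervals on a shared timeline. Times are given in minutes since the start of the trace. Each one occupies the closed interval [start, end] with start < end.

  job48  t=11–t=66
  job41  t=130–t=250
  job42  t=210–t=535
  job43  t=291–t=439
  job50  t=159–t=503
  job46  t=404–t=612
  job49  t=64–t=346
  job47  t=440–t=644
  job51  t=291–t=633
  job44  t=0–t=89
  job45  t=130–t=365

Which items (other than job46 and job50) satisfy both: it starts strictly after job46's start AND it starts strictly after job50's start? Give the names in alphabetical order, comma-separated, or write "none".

Conditions: its start is strictly after job46's start (X.start > t=404) AND its start is strictly after job50's start (X.start > t=159).
job41: start t=130 > t=404? ✗; start t=130 > t=159? ✗ → no.
job42: start t=210 > t=404? ✗; start t=210 > t=159? ✓ → no.
job43: start t=291 > t=404? ✗; start t=291 > t=159? ✓ → no.
job44: start t=0 > t=404? ✗; start t=0 > t=159? ✗ → no.
job45: start t=130 > t=404? ✗; start t=130 > t=159? ✗ → no.
job47: start t=440 > t=404? ✓; start t=440 > t=159? ✓ → yes.
job48: start t=11 > t=404? ✗; start t=11 > t=159? ✗ → no.
job49: start t=64 > t=404? ✗; start t=64 > t=159? ✗ → no.
job51: start t=291 > t=404? ✗; start t=291 > t=159? ✓ → no.
Result: job47.

job47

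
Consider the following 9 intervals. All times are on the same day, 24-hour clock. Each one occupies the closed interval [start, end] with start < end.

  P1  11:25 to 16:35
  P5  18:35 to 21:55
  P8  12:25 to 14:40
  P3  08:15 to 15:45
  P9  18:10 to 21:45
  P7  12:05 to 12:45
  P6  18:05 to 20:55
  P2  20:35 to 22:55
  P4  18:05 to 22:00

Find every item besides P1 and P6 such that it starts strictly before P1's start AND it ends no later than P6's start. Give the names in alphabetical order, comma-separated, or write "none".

P3

Conditions: its start is strictly before P1's start (X.start < 11:25) AND its end is no later than P6's start (X.end <= 18:05).
P2: start 20:35 < 11:25? ✗; end 22:55 <= 18:05? ✗ → no.
P3: start 08:15 < 11:25? ✓; end 15:45 <= 18:05? ✓ → yes.
P4: start 18:05 < 11:25? ✗; end 22:00 <= 18:05? ✗ → no.
P5: start 18:35 < 11:25? ✗; end 21:55 <= 18:05? ✗ → no.
P7: start 12:05 < 11:25? ✗; end 12:45 <= 18:05? ✓ → no.
P8: start 12:25 < 11:25? ✗; end 14:40 <= 18:05? ✓ → no.
P9: start 18:10 < 11:25? ✗; end 21:45 <= 18:05? ✗ → no.
Result: P3.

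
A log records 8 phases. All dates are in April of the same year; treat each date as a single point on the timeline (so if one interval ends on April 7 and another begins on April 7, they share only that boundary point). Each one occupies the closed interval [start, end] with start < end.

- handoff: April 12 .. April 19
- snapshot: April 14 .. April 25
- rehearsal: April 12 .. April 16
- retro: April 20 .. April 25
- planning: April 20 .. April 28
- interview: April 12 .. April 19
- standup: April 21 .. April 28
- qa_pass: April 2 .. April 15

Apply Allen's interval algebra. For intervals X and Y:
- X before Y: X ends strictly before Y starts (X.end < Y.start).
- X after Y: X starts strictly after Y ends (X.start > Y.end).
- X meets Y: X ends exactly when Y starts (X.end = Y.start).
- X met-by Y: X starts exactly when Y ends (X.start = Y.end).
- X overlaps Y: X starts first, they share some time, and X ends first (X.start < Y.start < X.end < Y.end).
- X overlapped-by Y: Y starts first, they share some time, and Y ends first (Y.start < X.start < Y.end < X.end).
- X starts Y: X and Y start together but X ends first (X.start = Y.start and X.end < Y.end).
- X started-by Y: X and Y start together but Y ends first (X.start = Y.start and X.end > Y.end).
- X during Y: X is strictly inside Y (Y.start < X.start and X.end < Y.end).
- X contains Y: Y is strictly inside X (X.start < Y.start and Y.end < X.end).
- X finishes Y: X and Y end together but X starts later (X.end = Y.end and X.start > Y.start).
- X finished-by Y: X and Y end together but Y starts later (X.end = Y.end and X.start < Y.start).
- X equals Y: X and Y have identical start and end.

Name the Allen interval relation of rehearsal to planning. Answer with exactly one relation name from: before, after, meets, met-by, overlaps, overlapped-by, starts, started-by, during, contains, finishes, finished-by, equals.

before

rehearsal = [April 12, April 16]; planning = [April 20, April 28].
Compare endpoints: rehearsal.start < planning.start, rehearsal.start < planning.end, rehearsal.end < planning.start, rehearsal.end < planning.end.
That pattern is 'before'.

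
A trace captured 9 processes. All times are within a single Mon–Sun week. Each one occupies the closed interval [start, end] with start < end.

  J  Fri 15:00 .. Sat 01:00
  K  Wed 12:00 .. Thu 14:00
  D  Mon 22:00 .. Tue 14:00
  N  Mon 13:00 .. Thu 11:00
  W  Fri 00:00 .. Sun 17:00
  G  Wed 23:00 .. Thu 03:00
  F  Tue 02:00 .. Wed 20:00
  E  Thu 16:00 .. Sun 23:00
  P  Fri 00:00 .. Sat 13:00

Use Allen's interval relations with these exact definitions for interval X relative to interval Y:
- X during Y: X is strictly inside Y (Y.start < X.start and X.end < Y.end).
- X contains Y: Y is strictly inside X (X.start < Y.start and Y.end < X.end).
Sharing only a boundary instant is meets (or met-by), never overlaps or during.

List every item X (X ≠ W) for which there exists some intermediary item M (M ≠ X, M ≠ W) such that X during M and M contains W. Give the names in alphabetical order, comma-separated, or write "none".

Target W = [Fri 00:00, Sun 17:00].
Intermediaries M with M contains W: E.
Via E — items with X during E: J, P.
Union: J, P.

J, P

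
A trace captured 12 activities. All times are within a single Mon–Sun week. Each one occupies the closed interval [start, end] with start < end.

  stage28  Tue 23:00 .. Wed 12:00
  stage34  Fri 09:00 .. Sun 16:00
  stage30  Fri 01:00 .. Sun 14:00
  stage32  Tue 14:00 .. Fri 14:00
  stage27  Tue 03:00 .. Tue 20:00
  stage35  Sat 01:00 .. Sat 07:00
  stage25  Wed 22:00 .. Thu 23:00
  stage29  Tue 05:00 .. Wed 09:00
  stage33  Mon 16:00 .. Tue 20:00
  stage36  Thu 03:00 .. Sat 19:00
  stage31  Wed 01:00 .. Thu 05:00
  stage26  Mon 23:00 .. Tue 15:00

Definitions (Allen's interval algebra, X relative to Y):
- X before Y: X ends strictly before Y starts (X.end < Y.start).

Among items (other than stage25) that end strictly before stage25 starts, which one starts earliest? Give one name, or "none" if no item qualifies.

stage33

Target stage25 = [Wed 22:00, Thu 23:00].
stage26 [Mon 23:00, Tue 15:00] → before → candidate.
stage27 [Tue 03:00, Tue 20:00] → before → candidate.
stage28 [Tue 23:00, Wed 12:00] → before → candidate.
stage29 [Tue 05:00, Wed 09:00] → before → candidate.
stage30 [Fri 01:00, Sun 14:00] → after → excluded.
stage31 [Wed 01:00, Thu 05:00] → overlaps → excluded.
stage32 [Tue 14:00, Fri 14:00] → contains → excluded.
stage33 [Mon 16:00, Tue 20:00] → before → candidate.
stage34 [Fri 09:00, Sun 16:00] → after → excluded.
stage35 [Sat 01:00, Sat 07:00] → after → excluded.
stage36 [Thu 03:00, Sat 19:00] → overlapped-by → excluded.
Among candidates, earliest start is Mon 16:00 → stage33.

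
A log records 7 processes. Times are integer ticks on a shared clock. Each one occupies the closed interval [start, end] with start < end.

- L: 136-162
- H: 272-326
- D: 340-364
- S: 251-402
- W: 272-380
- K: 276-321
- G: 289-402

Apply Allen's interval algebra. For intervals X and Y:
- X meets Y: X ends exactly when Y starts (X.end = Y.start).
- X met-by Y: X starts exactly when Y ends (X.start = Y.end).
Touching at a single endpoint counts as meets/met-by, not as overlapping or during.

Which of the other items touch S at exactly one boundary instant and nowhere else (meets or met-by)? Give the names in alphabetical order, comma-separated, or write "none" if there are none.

Target S = [251, 402].
D [340, 364] → during → no.
G [289, 402] → finishes → no.
H [272, 326] → during → no.
K [276, 321] → during → no.
L [136, 162] → before → no.
W [272, 380] → during → no.
Result: none.

none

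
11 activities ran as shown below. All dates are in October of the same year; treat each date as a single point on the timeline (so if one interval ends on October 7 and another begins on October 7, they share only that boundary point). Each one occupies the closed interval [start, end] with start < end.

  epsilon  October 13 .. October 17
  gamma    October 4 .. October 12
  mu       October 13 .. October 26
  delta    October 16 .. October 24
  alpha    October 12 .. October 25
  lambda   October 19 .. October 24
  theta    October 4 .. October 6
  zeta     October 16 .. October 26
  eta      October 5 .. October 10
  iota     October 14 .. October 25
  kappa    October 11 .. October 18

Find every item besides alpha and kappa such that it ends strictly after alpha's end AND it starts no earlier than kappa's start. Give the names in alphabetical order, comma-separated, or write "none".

mu, zeta

Conditions: its end is strictly after alpha's end (X.end > October 25) AND its start is no earlier than kappa's start (X.start >= October 11).
delta: end October 24 > October 25? ✗; start October 16 >= October 11? ✓ → no.
epsilon: end October 17 > October 25? ✗; start October 13 >= October 11? ✓ → no.
eta: end October 10 > October 25? ✗; start October 5 >= October 11? ✗ → no.
gamma: end October 12 > October 25? ✗; start October 4 >= October 11? ✗ → no.
iota: end October 25 > October 25? ✗; start October 14 >= October 11? ✓ → no.
lambda: end October 24 > October 25? ✗; start October 19 >= October 11? ✓ → no.
mu: end October 26 > October 25? ✓; start October 13 >= October 11? ✓ → yes.
theta: end October 6 > October 25? ✗; start October 4 >= October 11? ✗ → no.
zeta: end October 26 > October 25? ✓; start October 16 >= October 11? ✓ → yes.
Result: mu, zeta.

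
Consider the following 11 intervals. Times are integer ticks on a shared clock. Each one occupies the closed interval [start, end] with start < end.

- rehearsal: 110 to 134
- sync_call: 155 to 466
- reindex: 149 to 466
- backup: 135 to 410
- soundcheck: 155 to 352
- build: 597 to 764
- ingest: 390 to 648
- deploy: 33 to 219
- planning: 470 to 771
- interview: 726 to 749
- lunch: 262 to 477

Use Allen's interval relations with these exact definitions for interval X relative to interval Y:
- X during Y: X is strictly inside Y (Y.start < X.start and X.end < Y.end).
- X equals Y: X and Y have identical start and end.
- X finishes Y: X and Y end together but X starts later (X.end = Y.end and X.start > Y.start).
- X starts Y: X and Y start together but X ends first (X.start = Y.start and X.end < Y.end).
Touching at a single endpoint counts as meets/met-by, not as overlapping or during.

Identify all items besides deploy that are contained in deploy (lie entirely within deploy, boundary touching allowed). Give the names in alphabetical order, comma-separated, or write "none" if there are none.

Target deploy = [33, 219].
backup [135, 410] → overlapped-by → no.
build [597, 764] → after → no.
ingest [390, 648] → after → no.
interview [726, 749] → after → no.
lunch [262, 477] → after → no.
planning [470, 771] → after → no.
rehearsal [110, 134] → during → yes.
reindex [149, 466] → overlapped-by → no.
soundcheck [155, 352] → overlapped-by → no.
sync_call [155, 466] → overlapped-by → no.
Result: rehearsal.

rehearsal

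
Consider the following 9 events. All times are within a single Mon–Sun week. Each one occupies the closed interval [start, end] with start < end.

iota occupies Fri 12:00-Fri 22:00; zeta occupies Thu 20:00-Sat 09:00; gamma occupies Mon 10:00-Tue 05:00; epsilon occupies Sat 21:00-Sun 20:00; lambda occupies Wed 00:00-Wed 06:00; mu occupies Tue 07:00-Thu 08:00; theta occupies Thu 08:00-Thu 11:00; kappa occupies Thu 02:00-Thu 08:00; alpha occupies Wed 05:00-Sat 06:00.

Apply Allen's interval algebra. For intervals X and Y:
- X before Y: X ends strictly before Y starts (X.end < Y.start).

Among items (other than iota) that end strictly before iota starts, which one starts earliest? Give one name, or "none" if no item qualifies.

gamma

Target iota = [Fri 12:00, Fri 22:00].
alpha [Wed 05:00, Sat 06:00] → contains → excluded.
epsilon [Sat 21:00, Sun 20:00] → after → excluded.
gamma [Mon 10:00, Tue 05:00] → before → candidate.
kappa [Thu 02:00, Thu 08:00] → before → candidate.
lambda [Wed 00:00, Wed 06:00] → before → candidate.
mu [Tue 07:00, Thu 08:00] → before → candidate.
theta [Thu 08:00, Thu 11:00] → before → candidate.
zeta [Thu 20:00, Sat 09:00] → contains → excluded.
Among candidates, earliest start is Mon 10:00 → gamma.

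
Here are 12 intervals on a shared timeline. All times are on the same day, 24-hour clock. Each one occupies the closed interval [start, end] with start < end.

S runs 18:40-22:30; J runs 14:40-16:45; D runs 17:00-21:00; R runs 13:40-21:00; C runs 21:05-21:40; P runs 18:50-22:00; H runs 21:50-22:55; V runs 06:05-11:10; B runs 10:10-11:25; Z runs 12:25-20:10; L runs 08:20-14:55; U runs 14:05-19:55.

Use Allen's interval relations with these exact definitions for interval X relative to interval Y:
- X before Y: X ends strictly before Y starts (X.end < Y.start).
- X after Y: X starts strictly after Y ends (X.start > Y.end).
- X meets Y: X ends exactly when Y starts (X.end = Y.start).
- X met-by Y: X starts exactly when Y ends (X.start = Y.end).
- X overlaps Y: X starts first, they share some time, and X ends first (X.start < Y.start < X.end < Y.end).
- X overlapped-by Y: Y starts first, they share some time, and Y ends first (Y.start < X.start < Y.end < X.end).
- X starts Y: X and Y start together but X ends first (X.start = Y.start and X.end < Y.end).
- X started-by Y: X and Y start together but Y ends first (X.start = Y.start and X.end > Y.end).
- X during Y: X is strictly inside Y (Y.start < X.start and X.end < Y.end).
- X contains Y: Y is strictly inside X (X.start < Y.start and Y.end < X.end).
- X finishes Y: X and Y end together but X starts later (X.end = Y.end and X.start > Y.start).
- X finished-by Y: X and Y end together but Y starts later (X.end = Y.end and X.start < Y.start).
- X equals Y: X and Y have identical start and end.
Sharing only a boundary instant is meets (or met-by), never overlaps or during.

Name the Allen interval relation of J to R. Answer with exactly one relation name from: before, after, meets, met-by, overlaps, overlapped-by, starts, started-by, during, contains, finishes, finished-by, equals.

during

J = [14:40, 16:45]; R = [13:40, 21:00].
Compare endpoints: J.start > R.start, J.start < R.end, J.end > R.start, J.end < R.end.
That pattern is 'during'.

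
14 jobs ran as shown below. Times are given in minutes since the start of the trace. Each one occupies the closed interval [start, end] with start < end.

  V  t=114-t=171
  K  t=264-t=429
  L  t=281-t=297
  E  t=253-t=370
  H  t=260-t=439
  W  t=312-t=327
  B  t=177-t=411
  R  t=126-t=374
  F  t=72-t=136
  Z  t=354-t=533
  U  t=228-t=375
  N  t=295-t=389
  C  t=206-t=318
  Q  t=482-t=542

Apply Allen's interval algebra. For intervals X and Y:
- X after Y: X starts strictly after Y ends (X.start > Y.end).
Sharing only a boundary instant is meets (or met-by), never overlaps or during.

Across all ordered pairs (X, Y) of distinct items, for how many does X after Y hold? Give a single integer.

36

Checking all 182 ordered pairs for relation 'after'; matching pairs in alphabetical order:
(B, F): B after F ✓
(B, V): B after V ✓
(C, F): C after F ✓
(C, V): C after V ✓
(E, F): E after F ✓
(E, V): E after V ✓
(H, F): H after F ✓
(H, V): H after V ✓
(K, F): K after F ✓
(K, V): K after V ✓
(L, F): L after F ✓
(L, V): L after V ✓
(N, F): N after F ✓
(N, V): N after V ✓
(Q, B): Q after B ✓
(Q, C): Q after C ✓
(Q, E): Q after E ✓
(Q, F): Q after F ✓
(Q, H): Q after H ✓
(Q, K): Q after K ✓
(Q, L): Q after L ✓
(Q, N): Q after N ✓
(Q, R): Q after R ✓
(Q, U): Q after U ✓
... plus 12 further pairs not listed.
Count: 36.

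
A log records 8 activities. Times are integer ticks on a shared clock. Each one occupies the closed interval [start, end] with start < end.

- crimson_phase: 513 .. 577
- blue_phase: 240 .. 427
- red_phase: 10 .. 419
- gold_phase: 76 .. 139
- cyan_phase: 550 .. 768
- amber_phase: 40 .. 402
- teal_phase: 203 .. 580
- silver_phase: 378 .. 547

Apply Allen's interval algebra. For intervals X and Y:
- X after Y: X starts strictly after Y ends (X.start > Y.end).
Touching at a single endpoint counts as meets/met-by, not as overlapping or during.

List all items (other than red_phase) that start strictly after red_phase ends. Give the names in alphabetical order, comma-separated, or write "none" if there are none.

crimson_phase, cyan_phase

Target red_phase = [10, 419].
amber_phase [40, 402] → during → no.
blue_phase [240, 427] → overlapped-by → no.
crimson_phase [513, 577] → after → yes.
cyan_phase [550, 768] → after → yes.
gold_phase [76, 139] → during → no.
silver_phase [378, 547] → overlapped-by → no.
teal_phase [203, 580] → overlapped-by → no.
Result: crimson_phase, cyan_phase.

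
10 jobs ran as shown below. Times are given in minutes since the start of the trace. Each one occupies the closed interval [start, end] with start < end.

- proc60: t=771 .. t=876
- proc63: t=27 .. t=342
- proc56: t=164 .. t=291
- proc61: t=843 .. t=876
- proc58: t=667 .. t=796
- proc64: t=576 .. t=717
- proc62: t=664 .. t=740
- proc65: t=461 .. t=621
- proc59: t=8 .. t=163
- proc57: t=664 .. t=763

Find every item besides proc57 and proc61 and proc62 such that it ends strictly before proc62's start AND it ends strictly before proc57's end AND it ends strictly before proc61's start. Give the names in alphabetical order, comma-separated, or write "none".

Conditions: its end is strictly before proc62's start (X.end < t=664) AND its end is strictly before proc57's end (X.end < t=763) AND its end is strictly before proc61's start (X.end < t=843).
proc56: end t=291 < t=664? ✓; end t=291 < t=763? ✓; end t=291 < t=843? ✓ → yes.
proc58: end t=796 < t=664? ✗; end t=796 < t=763? ✗; end t=796 < t=843? ✓ → no.
proc59: end t=163 < t=664? ✓; end t=163 < t=763? ✓; end t=163 < t=843? ✓ → yes.
proc60: end t=876 < t=664? ✗; end t=876 < t=763? ✗; end t=876 < t=843? ✗ → no.
proc63: end t=342 < t=664? ✓; end t=342 < t=763? ✓; end t=342 < t=843? ✓ → yes.
proc64: end t=717 < t=664? ✗; end t=717 < t=763? ✓; end t=717 < t=843? ✓ → no.
proc65: end t=621 < t=664? ✓; end t=621 < t=763? ✓; end t=621 < t=843? ✓ → yes.
Result: proc56, proc59, proc63, proc65.

proc56, proc59, proc63, proc65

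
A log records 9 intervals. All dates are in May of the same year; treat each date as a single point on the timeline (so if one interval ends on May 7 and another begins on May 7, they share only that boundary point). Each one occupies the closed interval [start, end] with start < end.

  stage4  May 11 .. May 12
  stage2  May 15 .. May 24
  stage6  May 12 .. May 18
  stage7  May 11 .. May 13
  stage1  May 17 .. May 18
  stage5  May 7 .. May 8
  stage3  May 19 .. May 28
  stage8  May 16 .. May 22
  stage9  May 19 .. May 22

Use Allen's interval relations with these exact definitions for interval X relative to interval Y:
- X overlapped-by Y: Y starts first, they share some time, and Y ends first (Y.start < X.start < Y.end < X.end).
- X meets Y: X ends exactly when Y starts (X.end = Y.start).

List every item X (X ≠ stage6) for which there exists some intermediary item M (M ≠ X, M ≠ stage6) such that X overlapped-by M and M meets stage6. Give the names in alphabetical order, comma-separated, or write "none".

none

Target stage6 = [May 12, May 18].
Intermediaries M with M meets stage6: stage4.
Via stage4 — items with X overlapped-by stage4: none.
Union: none.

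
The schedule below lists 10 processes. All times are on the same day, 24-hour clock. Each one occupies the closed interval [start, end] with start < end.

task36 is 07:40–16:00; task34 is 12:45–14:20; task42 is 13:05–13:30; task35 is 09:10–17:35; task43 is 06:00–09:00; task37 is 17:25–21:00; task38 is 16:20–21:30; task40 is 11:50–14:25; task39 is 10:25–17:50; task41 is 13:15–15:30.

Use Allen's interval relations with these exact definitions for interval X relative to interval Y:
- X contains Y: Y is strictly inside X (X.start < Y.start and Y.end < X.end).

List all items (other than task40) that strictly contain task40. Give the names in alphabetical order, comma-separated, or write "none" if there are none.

task35, task36, task39

Target task40 = [11:50, 14:25].
task34 [12:45, 14:20] → during → no.
task35 [09:10, 17:35] → contains → yes.
task36 [07:40, 16:00] → contains → yes.
task37 [17:25, 21:00] → after → no.
task38 [16:20, 21:30] → after → no.
task39 [10:25, 17:50] → contains → yes.
task41 [13:15, 15:30] → overlapped-by → no.
task42 [13:05, 13:30] → during → no.
task43 [06:00, 09:00] → before → no.
Result: task35, task36, task39.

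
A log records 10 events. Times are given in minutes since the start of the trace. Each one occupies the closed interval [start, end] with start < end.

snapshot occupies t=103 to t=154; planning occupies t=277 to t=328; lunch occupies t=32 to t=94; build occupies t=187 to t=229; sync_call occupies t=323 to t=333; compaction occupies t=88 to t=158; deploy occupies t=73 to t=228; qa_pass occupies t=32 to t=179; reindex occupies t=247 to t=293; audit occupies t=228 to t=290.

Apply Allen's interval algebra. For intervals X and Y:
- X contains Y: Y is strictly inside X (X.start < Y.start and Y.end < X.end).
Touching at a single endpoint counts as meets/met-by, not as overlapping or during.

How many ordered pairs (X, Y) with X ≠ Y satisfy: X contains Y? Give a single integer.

Checking all 90 ordered pairs for relation 'contains'; matching pairs in alphabetical order:
(compaction, snapshot): compaction contains snapshot ✓
(deploy, compaction): deploy contains compaction ✓
(deploy, snapshot): deploy contains snapshot ✓
(qa_pass, compaction): qa_pass contains compaction ✓
(qa_pass, snapshot): qa_pass contains snapshot ✓
Count: 5.

5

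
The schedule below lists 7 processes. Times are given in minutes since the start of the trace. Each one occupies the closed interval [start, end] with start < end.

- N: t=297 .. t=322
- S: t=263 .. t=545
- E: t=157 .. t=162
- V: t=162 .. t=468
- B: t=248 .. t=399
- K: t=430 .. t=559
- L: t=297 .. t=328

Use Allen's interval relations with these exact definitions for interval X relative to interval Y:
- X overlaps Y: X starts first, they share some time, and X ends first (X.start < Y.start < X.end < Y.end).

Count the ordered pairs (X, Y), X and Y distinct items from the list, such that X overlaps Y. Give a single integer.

4

Checking all 42 ordered pairs for relation 'overlaps'; matching pairs in alphabetical order:
(B, S): B overlaps S ✓
(S, K): S overlaps K ✓
(V, K): V overlaps K ✓
(V, S): V overlaps S ✓
Count: 4.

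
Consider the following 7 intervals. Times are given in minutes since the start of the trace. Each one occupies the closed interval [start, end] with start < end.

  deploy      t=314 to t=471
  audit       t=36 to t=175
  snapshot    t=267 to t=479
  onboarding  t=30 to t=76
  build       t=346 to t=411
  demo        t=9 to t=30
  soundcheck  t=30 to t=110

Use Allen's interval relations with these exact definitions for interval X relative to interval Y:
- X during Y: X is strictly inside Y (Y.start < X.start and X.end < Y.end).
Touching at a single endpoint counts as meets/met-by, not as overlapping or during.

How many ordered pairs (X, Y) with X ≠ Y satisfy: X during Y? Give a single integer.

3

Checking all 42 ordered pairs for relation 'during'; matching pairs in alphabetical order:
(build, deploy): build during deploy ✓
(build, snapshot): build during snapshot ✓
(deploy, snapshot): deploy during snapshot ✓
Count: 3.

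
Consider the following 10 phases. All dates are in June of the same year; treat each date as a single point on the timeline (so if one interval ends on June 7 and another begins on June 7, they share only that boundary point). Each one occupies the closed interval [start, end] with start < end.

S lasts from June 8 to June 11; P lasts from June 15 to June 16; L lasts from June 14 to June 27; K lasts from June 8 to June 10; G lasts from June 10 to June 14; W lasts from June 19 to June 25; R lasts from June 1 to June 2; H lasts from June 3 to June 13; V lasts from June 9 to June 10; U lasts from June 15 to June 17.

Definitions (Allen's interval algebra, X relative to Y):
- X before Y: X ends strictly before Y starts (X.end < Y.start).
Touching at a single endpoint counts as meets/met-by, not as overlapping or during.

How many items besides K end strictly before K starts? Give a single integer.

1

Target K = [June 8, June 10].
G [June 10, June 14] → met-by → no.
H [June 3, June 13] → contains → no.
L [June 14, June 27] → after → no.
P [June 15, June 16] → after → no.
R [June 1, June 2] → before → counts.
S [June 8, June 11] → started-by → no.
U [June 15, June 17] → after → no.
V [June 9, June 10] → finishes → no.
W [June 19, June 25] → after → no.
Total: 1.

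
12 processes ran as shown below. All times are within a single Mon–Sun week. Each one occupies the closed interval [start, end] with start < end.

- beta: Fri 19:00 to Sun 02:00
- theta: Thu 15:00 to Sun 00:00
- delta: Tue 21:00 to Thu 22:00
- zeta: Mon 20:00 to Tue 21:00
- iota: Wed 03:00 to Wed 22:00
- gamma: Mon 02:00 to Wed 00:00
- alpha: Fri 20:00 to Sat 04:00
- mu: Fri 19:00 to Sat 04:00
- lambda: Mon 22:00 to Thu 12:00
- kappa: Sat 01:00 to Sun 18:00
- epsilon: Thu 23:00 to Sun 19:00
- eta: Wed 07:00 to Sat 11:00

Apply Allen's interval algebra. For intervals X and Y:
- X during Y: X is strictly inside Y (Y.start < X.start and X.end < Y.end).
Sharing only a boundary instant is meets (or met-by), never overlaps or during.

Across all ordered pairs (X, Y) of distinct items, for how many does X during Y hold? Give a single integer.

12

Checking all 132 ordered pairs for relation 'during'; matching pairs in alphabetical order:
(alpha, beta): alpha during beta ✓
(alpha, epsilon): alpha during epsilon ✓
(alpha, eta): alpha during eta ✓
(alpha, theta): alpha during theta ✓
(beta, epsilon): beta during epsilon ✓
(iota, delta): iota during delta ✓
(iota, lambda): iota during lambda ✓
(kappa, epsilon): kappa during epsilon ✓
(mu, epsilon): mu during epsilon ✓
(mu, eta): mu during eta ✓
(mu, theta): mu during theta ✓
(zeta, gamma): zeta during gamma ✓
Count: 12.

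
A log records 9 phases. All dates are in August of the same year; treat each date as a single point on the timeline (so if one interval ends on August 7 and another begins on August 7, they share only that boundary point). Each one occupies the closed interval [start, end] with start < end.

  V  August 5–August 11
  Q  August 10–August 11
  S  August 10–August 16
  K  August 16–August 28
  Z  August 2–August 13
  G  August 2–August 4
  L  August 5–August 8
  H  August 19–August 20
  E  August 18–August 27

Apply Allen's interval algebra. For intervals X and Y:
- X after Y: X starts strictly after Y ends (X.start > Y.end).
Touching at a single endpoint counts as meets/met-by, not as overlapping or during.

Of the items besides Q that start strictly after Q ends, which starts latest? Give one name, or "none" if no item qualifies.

H

Target Q = [August 10, August 11].
E [August 18, August 27] → after → candidate.
G [August 2, August 4] → before → excluded.
H [August 19, August 20] → after → candidate.
K [August 16, August 28] → after → candidate.
L [August 5, August 8] → before → excluded.
S [August 10, August 16] → started-by → excluded.
V [August 5, August 11] → finished-by → excluded.
Z [August 2, August 13] → contains → excluded.
Among candidates, latest start is August 19 → H.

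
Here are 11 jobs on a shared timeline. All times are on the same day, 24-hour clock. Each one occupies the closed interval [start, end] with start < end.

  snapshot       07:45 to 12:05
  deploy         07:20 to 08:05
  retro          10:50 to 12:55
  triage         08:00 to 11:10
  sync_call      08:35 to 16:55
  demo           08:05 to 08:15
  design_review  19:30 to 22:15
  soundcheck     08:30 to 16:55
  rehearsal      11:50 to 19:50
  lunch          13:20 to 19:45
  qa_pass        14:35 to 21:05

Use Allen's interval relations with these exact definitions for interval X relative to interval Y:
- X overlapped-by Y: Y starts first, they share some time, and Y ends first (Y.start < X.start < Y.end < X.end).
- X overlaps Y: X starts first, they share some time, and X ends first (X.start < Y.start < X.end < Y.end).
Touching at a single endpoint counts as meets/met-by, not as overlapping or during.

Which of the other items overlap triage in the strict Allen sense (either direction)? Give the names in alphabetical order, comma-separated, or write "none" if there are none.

deploy, retro, soundcheck, sync_call

Target triage = [08:00, 11:10].
demo [08:05, 08:15] → during → no.
deploy [07:20, 08:05] → overlaps → yes.
design_review [19:30, 22:15] → after → no.
lunch [13:20, 19:45] → after → no.
qa_pass [14:35, 21:05] → after → no.
rehearsal [11:50, 19:50] → after → no.
retro [10:50, 12:55] → overlapped-by → yes.
snapshot [07:45, 12:05] → contains → no.
soundcheck [08:30, 16:55] → overlapped-by → yes.
sync_call [08:35, 16:55] → overlapped-by → yes.
Result: deploy, retro, soundcheck, sync_call.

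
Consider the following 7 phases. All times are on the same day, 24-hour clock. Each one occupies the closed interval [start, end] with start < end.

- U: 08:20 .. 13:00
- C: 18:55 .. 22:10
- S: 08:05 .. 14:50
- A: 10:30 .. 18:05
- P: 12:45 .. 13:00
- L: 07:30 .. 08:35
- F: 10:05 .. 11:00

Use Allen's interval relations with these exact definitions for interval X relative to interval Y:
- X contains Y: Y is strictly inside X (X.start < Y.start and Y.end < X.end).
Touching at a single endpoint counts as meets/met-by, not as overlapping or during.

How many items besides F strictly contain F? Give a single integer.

2

Target F = [10:05, 11:00].
A [10:30, 18:05] → overlapped-by → no.
C [18:55, 22:10] → after → no.
L [07:30, 08:35] → before → no.
P [12:45, 13:00] → after → no.
S [08:05, 14:50] → contains → counts.
U [08:20, 13:00] → contains → counts.
Total: 2.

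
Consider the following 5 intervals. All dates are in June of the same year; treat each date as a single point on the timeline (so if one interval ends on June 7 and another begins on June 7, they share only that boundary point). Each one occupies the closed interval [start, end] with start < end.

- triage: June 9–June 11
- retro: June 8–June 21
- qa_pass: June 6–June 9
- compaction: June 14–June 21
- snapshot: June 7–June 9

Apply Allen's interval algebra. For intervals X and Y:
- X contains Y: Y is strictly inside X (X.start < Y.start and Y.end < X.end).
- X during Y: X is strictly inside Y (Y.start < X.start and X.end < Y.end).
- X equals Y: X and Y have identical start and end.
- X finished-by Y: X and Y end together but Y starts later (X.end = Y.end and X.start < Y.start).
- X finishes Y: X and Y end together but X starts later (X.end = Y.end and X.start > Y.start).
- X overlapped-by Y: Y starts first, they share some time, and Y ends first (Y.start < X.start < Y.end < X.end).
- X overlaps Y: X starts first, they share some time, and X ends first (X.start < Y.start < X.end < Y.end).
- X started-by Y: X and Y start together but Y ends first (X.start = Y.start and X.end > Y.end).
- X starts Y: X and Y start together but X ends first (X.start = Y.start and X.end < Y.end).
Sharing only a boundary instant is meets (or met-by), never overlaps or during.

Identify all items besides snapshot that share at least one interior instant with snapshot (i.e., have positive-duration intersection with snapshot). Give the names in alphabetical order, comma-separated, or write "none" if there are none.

Target snapshot = [June 7, June 9].
compaction [June 14, June 21] → after → no.
qa_pass [June 6, June 9] → finished-by → yes.
retro [June 8, June 21] → overlapped-by → yes.
triage [June 9, June 11] → met-by → no.
Result: qa_pass, retro.

qa_pass, retro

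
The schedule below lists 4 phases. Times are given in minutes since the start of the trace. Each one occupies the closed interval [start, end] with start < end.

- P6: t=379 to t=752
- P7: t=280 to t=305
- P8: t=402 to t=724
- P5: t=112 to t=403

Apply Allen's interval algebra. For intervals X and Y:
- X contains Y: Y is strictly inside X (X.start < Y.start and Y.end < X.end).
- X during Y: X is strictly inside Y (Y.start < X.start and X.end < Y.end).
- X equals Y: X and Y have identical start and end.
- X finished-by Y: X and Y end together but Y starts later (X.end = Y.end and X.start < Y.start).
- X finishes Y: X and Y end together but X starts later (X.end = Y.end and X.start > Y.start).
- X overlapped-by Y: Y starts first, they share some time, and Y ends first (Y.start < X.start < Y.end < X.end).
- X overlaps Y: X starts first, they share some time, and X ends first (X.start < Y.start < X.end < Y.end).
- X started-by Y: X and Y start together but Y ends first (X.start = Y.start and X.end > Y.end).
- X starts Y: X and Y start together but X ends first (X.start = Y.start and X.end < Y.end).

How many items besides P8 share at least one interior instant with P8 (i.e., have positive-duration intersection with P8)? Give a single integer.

Target P8 = [t=402, t=724].
P5 [t=112, t=403] → overlaps → counts.
P6 [t=379, t=752] → contains → counts.
P7 [t=280, t=305] → before → no.
Total: 2.

2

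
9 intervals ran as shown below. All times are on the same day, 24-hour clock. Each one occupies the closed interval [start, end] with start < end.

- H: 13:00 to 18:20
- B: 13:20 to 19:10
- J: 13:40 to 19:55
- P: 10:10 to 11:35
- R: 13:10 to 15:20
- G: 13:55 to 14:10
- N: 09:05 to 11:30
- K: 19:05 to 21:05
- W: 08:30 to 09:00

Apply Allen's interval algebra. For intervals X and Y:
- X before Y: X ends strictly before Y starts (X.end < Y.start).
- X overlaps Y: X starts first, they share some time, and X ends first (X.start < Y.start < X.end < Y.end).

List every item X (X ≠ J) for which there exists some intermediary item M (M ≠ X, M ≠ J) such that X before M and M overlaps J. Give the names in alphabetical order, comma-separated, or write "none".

N, P, W

Target J = [13:40, 19:55].
Intermediaries M with M overlaps J: B, H, R.
Via B — items with X before B: N, P, W.
Via H — items with X before H: N, P, W.
Via R — items with X before R: N, P, W.
Union: N, P, W.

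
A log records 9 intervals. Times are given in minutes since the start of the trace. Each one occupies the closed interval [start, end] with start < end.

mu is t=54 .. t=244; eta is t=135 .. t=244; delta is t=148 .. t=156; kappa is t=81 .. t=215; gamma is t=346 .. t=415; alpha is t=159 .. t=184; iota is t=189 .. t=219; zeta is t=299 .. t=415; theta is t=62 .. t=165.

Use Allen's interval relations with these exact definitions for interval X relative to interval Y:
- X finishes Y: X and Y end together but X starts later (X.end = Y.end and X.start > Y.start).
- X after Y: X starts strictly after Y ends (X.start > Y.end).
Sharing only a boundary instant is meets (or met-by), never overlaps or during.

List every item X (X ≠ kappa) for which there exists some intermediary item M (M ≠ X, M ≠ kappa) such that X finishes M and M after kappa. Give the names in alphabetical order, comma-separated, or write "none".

Target kappa = [t=81, t=215].
Intermediaries M with M after kappa: gamma, zeta.
Via gamma — items with X finishes gamma: none.
Via zeta — items with X finishes zeta: gamma.
Union: gamma.

gamma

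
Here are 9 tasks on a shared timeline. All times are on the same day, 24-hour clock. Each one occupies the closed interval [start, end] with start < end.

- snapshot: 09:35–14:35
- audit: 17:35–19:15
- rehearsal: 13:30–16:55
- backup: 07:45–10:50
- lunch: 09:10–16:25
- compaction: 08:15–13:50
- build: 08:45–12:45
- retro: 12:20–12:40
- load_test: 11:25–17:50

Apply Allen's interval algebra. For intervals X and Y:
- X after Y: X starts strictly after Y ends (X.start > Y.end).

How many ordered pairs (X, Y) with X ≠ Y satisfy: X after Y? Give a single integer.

Checking all 72 ordered pairs for relation 'after'; matching pairs in alphabetical order:
(audit, backup): audit after backup ✓
(audit, build): audit after build ✓
(audit, compaction): audit after compaction ✓
(audit, lunch): audit after lunch ✓
(audit, rehearsal): audit after rehearsal ✓
(audit, retro): audit after retro ✓
(audit, snapshot): audit after snapshot ✓
(load_test, backup): load_test after backup ✓
(rehearsal, backup): rehearsal after backup ✓
(rehearsal, build): rehearsal after build ✓
(rehearsal, retro): rehearsal after retro ✓
(retro, backup): retro after backup ✓
Count: 12.

12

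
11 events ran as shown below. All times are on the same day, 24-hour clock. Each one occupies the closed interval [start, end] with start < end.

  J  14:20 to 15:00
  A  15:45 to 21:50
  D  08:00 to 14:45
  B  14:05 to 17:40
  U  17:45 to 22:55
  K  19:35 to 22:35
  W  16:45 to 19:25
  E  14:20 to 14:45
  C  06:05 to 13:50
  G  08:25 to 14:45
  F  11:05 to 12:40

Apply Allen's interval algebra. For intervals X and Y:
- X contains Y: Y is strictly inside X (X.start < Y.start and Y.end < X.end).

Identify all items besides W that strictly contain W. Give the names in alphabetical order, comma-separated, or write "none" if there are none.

Target W = [16:45, 19:25].
A [15:45, 21:50] → contains → yes.
B [14:05, 17:40] → overlaps → no.
C [06:05, 13:50] → before → no.
D [08:00, 14:45] → before → no.
E [14:20, 14:45] → before → no.
F [11:05, 12:40] → before → no.
G [08:25, 14:45] → before → no.
J [14:20, 15:00] → before → no.
K [19:35, 22:35] → after → no.
U [17:45, 22:55] → overlapped-by → no.
Result: A.

A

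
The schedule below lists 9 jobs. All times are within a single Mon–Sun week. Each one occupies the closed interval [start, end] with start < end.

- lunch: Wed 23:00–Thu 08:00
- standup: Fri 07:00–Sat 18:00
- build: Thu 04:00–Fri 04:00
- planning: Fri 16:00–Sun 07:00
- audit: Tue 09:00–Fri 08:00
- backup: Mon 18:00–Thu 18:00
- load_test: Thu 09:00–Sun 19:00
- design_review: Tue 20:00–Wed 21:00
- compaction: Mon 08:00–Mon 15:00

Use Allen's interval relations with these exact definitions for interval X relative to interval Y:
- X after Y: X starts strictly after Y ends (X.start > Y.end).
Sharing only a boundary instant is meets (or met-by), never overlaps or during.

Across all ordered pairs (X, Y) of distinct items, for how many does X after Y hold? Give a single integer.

21

Checking all 72 ordered pairs for relation 'after'; matching pairs in alphabetical order:
(audit, compaction): audit after compaction ✓
(backup, compaction): backup after compaction ✓
(build, compaction): build after compaction ✓
(build, design_review): build after design_review ✓
(design_review, compaction): design_review after compaction ✓
(load_test, compaction): load_test after compaction ✓
(load_test, design_review): load_test after design_review ✓
(load_test, lunch): load_test after lunch ✓
(lunch, compaction): lunch after compaction ✓
(lunch, design_review): lunch after design_review ✓
(planning, audit): planning after audit ✓
(planning, backup): planning after backup ✓
(planning, build): planning after build ✓
(planning, compaction): planning after compaction ✓
(planning, design_review): planning after design_review ✓
(planning, lunch): planning after lunch ✓
(standup, backup): standup after backup ✓
(standup, build): standup after build ✓
(standup, compaction): standup after compaction ✓
(standup, design_review): standup after design_review ✓
(standup, lunch): standup after lunch ✓
Count: 21.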